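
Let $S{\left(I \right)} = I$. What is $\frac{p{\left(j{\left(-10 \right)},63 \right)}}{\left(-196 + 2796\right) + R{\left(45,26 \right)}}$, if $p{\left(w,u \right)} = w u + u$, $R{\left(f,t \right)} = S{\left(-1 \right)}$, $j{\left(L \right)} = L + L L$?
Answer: $\frac{5733}{2599} \approx 2.2058$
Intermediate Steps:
$j{\left(L \right)} = L + L^{2}$
$R{\left(f,t \right)} = -1$
$p{\left(w,u \right)} = u + u w$ ($p{\left(w,u \right)} = u w + u = u + u w$)
$\frac{p{\left(j{\left(-10 \right)},63 \right)}}{\left(-196 + 2796\right) + R{\left(45,26 \right)}} = \frac{63 \left(1 - 10 \left(1 - 10\right)\right)}{\left(-196 + 2796\right) - 1} = \frac{63 \left(1 - -90\right)}{2600 - 1} = \frac{63 \left(1 + 90\right)}{2599} = 63 \cdot 91 \cdot \frac{1}{2599} = 5733 \cdot \frac{1}{2599} = \frac{5733}{2599}$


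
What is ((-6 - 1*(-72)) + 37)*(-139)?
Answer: -14317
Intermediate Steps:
((-6 - 1*(-72)) + 37)*(-139) = ((-6 + 72) + 37)*(-139) = (66 + 37)*(-139) = 103*(-139) = -14317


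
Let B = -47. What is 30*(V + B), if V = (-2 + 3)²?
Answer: -1380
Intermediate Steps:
V = 1 (V = 1² = 1)
30*(V + B) = 30*(1 - 47) = 30*(-46) = -1380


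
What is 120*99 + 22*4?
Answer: 11968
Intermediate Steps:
120*99 + 22*4 = 11880 + 88 = 11968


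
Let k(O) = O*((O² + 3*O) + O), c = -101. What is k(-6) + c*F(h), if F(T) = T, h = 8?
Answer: -880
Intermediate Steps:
k(O) = O*(O² + 4*O)
k(-6) + c*F(h) = (-6)²*(4 - 6) - 101*8 = 36*(-2) - 808 = -72 - 808 = -880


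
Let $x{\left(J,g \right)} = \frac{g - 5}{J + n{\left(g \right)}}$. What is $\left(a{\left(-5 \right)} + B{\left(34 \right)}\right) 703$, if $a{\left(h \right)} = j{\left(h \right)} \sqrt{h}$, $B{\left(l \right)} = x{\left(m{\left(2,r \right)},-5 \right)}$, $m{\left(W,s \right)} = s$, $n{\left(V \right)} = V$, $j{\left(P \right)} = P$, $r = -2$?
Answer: $\frac{7030}{7} - 3515 i \sqrt{5} \approx 1004.3 - 7859.8 i$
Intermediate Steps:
$x{\left(J,g \right)} = \frac{-5 + g}{J + g}$ ($x{\left(J,g \right)} = \frac{g - 5}{J + g} = \frac{-5 + g}{J + g}$)
$B{\left(l \right)} = \frac{10}{7}$ ($B{\left(l \right)} = \frac{-5 - 5}{-2 - 5} = \frac{1}{-7} \left(-10\right) = \left(- \frac{1}{7}\right) \left(-10\right) = \frac{10}{7}$)
$a{\left(h \right)} = h^{\frac{3}{2}}$ ($a{\left(h \right)} = h \sqrt{h} = h^{\frac{3}{2}}$)
$\left(a{\left(-5 \right)} + B{\left(34 \right)}\right) 703 = \left(\left(-5\right)^{\frac{3}{2}} + \frac{10}{7}\right) 703 = \left(- 5 i \sqrt{5} + \frac{10}{7}\right) 703 = \left(\frac{10}{7} - 5 i \sqrt{5}\right) 703 = \frac{7030}{7} - 3515 i \sqrt{5}$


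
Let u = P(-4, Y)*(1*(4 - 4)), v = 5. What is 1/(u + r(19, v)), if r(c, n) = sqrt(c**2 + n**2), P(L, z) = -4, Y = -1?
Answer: sqrt(386)/386 ≈ 0.050899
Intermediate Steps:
u = 0 (u = -4*(4 - 4) = -4*0 = 0)
1/(u + r(19, v)) = 1/(0 + sqrt(19**2 + 5**2)) = 1/(0 + sqrt(361 + 25)) = 1/(0 + sqrt(386)) = 1/(sqrt(386)) = sqrt(386)/386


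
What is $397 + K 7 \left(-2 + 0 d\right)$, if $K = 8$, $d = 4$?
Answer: $285$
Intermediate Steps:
$397 + K 7 \left(-2 + 0 d\right) = 397 + 8 \cdot 7 \left(-2 + 0 \cdot 4\right) = 397 + 56 \left(-2 + 0\right) = 397 + 56 \left(-2\right) = 397 - 112 = 285$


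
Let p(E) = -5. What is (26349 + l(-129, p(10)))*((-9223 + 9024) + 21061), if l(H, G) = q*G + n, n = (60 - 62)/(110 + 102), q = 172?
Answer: 28182820023/53 ≈ 5.3175e+8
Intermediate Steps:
n = -1/106 (n = -2/212 = -2*1/212 = -1/106 ≈ -0.0094340)
l(H, G) = -1/106 + 172*G (l(H, G) = 172*G - 1/106 = -1/106 + 172*G)
(26349 + l(-129, p(10)))*((-9223 + 9024) + 21061) = (26349 + (-1/106 + 172*(-5)))*((-9223 + 9024) + 21061) = (26349 + (-1/106 - 860))*(-199 + 21061) = (26349 - 91161/106)*20862 = (2701833/106)*20862 = 28182820023/53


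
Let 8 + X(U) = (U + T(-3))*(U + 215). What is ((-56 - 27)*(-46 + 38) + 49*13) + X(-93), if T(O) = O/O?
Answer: -9931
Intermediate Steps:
T(O) = 1
X(U) = -8 + (1 + U)*(215 + U) (X(U) = -8 + (U + 1)*(U + 215) = -8 + (1 + U)*(215 + U))
((-56 - 27)*(-46 + 38) + 49*13) + X(-93) = ((-56 - 27)*(-46 + 38) + 49*13) + (207 + (-93)² + 216*(-93)) = (-83*(-8) + 637) + (207 + 8649 - 20088) = (664 + 637) - 11232 = 1301 - 11232 = -9931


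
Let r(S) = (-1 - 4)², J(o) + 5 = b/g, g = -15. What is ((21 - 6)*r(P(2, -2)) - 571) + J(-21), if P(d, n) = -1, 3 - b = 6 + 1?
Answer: -3011/15 ≈ -200.73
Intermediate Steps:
b = -4 (b = 3 - (6 + 1) = 3 - 1*7 = 3 - 7 = -4)
J(o) = -71/15 (J(o) = -5 - 4/(-15) = -5 - 4*(-1/15) = -5 + 4/15 = -71/15)
r(S) = 25 (r(S) = (-5)² = 25)
((21 - 6)*r(P(2, -2)) - 571) + J(-21) = ((21 - 6)*25 - 571) - 71/15 = (15*25 - 571) - 71/15 = (375 - 571) - 71/15 = -196 - 71/15 = -3011/15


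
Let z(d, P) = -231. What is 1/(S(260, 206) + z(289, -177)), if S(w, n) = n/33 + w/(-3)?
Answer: -33/10277 ≈ -0.0032111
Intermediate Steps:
S(w, n) = -w/3 + n/33 (S(w, n) = n*(1/33) + w*(-1/3) = n/33 - w/3 = -w/3 + n/33)
1/(S(260, 206) + z(289, -177)) = 1/((-1/3*260 + (1/33)*206) - 231) = 1/((-260/3 + 206/33) - 231) = 1/(-2654/33 - 231) = 1/(-10277/33) = -33/10277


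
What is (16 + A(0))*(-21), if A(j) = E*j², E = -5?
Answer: -336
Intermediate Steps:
A(j) = -5*j²
(16 + A(0))*(-21) = (16 - 5*0²)*(-21) = (16 - 5*0)*(-21) = (16 + 0)*(-21) = 16*(-21) = -336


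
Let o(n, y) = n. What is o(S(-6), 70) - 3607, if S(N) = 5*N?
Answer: -3637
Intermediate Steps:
o(S(-6), 70) - 3607 = 5*(-6) - 3607 = -30 - 3607 = -3637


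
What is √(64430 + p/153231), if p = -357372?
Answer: √168082760728922/51077 ≈ 253.83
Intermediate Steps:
√(64430 + p/153231) = √(64430 - 357372/153231) = √(64430 - 357372*1/153231) = √(64430 - 119124/51077) = √(3290771986/51077) = √168082760728922/51077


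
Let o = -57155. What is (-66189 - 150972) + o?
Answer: -274316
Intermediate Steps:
(-66189 - 150972) + o = (-66189 - 150972) - 57155 = -217161 - 57155 = -274316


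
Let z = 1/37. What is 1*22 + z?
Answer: 815/37 ≈ 22.027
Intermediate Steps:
z = 1/37 ≈ 0.027027
1*22 + z = 1*22 + 1/37 = 22 + 1/37 = 815/37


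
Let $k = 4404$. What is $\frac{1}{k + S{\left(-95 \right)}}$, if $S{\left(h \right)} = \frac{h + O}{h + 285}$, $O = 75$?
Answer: $\frac{19}{83674} \approx 0.00022707$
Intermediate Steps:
$S{\left(h \right)} = \frac{75 + h}{285 + h}$ ($S{\left(h \right)} = \frac{h + 75}{h + 285} = \frac{75 + h}{285 + h}$)
$\frac{1}{k + S{\left(-95 \right)}} = \frac{1}{4404 + \frac{75 - 95}{285 - 95}} = \frac{1}{4404 + \frac{1}{190} \left(-20\right)} = \frac{1}{4404 - \frac{2}{19}} = \frac{1}{\frac{83674}{19}} = \frac{19}{83674}$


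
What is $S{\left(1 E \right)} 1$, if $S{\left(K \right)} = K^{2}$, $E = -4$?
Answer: $16$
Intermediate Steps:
$S{\left(1 E \right)} 1 = \left(1 \left(-4\right)\right)^{2} \cdot 1 = \left(-4\right)^{2} \cdot 1 = 16 \cdot 1 = 16$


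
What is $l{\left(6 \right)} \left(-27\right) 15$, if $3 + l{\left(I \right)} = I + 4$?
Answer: $-2835$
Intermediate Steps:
$l{\left(I \right)} = 1 + I$ ($l{\left(I \right)} = -3 + \left(I + 4\right) = -3 + \left(4 + I\right) = 1 + I$)
$l{\left(6 \right)} \left(-27\right) 15 = \left(1 + 6\right) \left(-27\right) 15 = 7 \left(-27\right) 15 = \left(-189\right) 15 = -2835$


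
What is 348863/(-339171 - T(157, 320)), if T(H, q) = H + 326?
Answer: -348863/339654 ≈ -1.0271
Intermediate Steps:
T(H, q) = 326 + H
348863/(-339171 - T(157, 320)) = 348863/(-339171 - (326 + 157)) = 348863/(-339171 - 1*483) = 348863/(-339171 - 483) = 348863/(-339654) = 348863*(-1/339654) = -348863/339654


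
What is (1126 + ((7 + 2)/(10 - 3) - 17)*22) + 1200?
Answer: 13862/7 ≈ 1980.3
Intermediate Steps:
(1126 + ((7 + 2)/(10 - 3) - 17)*22) + 1200 = (1126 + (9/7 - 17)*22) + 1200 = (1126 - 110/7*22) + 1200 = (1126 - 2420/7) + 1200 = 5462/7 + 1200 = 13862/7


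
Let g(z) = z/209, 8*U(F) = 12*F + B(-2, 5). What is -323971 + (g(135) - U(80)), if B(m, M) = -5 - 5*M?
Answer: -270936401/836 ≈ -3.2409e+5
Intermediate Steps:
U(F) = -15/4 + 3*F/2 (U(F) = (12*F + (-5 - 5*5))/8 = (12*F + (-5 - 25))/8 = (12*F - 30)/8 = (-30 + 12*F)/8 = -15/4 + 3*F/2)
g(z) = z/209 (g(z) = z*(1/209) = z/209)
-323971 + (g(135) - U(80)) = -323971 + ((1/209)*135 - (-15/4 + (3/2)*80)) = -323971 + (135/209 - (-15/4 + 120)) = -323971 + (135/209 - 1*465/4) = -323971 + (135/209 - 465/4) = -323971 - 96645/836 = -270936401/836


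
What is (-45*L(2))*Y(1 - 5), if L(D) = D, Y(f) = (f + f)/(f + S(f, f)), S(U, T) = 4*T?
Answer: -36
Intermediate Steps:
Y(f) = ⅖ (Y(f) = (f + f)/(f + 4*f) = (2*f)/((5*f)) = (2*f)*(1/(5*f)) = ⅖)
(-45*L(2))*Y(1 - 5) = -45*2*(⅖) = -90*⅖ = -36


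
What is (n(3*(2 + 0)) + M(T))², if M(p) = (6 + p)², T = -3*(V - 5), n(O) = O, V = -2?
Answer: 540225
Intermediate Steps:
T = 21 (T = -3*(-2 - 5) = -3*(-7) = 21)
(n(3*(2 + 0)) + M(T))² = (3*(2 + 0) + (6 + 21)²)² = (3*2 + 27²)² = (6 + 729)² = 735² = 540225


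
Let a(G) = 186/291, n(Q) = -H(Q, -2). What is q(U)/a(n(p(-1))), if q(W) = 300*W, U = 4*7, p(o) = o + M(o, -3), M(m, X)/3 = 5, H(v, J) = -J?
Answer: 407400/31 ≈ 13142.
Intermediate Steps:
M(m, X) = 15 (M(m, X) = 3*5 = 15)
p(o) = 15 + o (p(o) = o + 15 = 15 + o)
n(Q) = -2 (n(Q) = -(-1)*(-2) = -1*2 = -2)
a(G) = 62/97 (a(G) = 186*(1/291) = 62/97)
U = 28
q(U)/a(n(p(-1))) = (300*28)/(62/97) = 8400*(97/62) = 407400/31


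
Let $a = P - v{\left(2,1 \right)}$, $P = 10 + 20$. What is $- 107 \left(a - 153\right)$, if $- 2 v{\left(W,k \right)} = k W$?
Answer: $13054$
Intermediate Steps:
$P = 30$
$v{\left(W,k \right)} = - \frac{W k}{2}$ ($v{\left(W,k \right)} = - \frac{k W}{2} = - \frac{W k}{2}$)
$a = 31$ ($a = 30 - \left(- \frac{1}{2}\right) 2 \cdot 1 = 30 - -1 = 30 + 1 = 31$)
$- 107 \left(a - 153\right) = - 107 \left(31 - 153\right) = \left(-107\right) \left(-122\right) = 13054$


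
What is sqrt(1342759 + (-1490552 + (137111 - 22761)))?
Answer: I*sqrt(33443) ≈ 182.87*I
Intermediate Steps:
sqrt(1342759 + (-1490552 + (137111 - 22761))) = sqrt(1342759 + (-1490552 + 114350)) = sqrt(1342759 - 1376202) = sqrt(-33443) = I*sqrt(33443)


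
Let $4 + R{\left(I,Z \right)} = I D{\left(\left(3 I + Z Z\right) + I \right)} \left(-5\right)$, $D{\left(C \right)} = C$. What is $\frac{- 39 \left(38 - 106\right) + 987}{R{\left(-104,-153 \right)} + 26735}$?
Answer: $\frac{3639}{11983091} \approx 0.00030368$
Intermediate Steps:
$R{\left(I,Z \right)} = -4 - 5 I \left(Z^{2} + 4 I\right)$ ($R{\left(I,Z \right)} = -4 + I \left(\left(3 I + Z Z\right) + I\right) \left(-5\right) = -4 + I \left(\left(3 I + Z^{2}\right) + I\right) \left(-5\right) = -4 + I \left(\left(Z^{2} + 3 I\right) + I\right) \left(-5\right) = -4 + I \left(Z^{2} + 4 I\right) \left(-5\right) = -4 - 5 I \left(Z^{2} + 4 I\right)$)
$\frac{- 39 \left(38 - 106\right) + 987}{R{\left(-104,-153 \right)} + 26735} = \frac{- 39 \left(38 - 106\right) + 987}{\left(-4 - - 520 \left(\left(-153\right)^{2} + 4 \left(-104\right)\right)\right) + 26735} = \frac{\left(-39\right) \left(-68\right) + 987}{\left(-4 - - 520 \left(23409 - 416\right)\right) + 26735} = \frac{2652 + 987}{\left(-4 - \left(-520\right) 22993\right) + 26735} = \frac{3639}{\left(-4 + 11956360\right) + 26735} = \frac{3639}{11956356 + 26735} = \frac{3639}{11983091}$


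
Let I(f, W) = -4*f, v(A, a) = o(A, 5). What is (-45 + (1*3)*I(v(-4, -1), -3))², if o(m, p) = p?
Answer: 11025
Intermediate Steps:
v(A, a) = 5
(-45 + (1*3)*I(v(-4, -1), -3))² = (-45 + (1*3)*(-4*5))² = (-45 + 3*(-20))² = (-45 - 60)² = (-105)² = 11025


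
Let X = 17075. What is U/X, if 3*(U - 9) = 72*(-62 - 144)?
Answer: -987/3415 ≈ -0.28902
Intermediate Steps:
U = -4935 (U = 9 + (72*(-62 - 144))/3 = 9 + (72*(-206))/3 = 9 + (⅓)*(-14832) = 9 - 4944 = -4935)
U/X = -4935/17075 = -4935*1/17075 = -987/3415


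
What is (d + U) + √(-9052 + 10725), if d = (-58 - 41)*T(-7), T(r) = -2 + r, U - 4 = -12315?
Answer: -11420 + √1673 ≈ -11379.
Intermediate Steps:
U = -12311 (U = 4 - 12315 = -12311)
d = 891 (d = (-58 - 41)*(-2 - 7) = -99*(-9) = 891)
(d + U) + √(-9052 + 10725) = (891 - 12311) + √(-9052 + 10725) = -11420 + √1673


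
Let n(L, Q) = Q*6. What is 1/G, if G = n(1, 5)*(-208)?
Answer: -1/6240 ≈ -0.00016026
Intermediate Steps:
n(L, Q) = 6*Q
G = -6240 (G = (6*5)*(-208) = 30*(-208) = -6240)
1/G = 1/(-6240) = -1/6240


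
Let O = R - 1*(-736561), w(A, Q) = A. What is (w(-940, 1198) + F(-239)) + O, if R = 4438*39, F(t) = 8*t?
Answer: 906791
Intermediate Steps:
R = 173082
O = 909643 (O = 173082 - 1*(-736561) = 173082 + 736561 = 909643)
(w(-940, 1198) + F(-239)) + O = (-940 + 8*(-239)) + 909643 = (-940 - 1912) + 909643 = -2852 + 909643 = 906791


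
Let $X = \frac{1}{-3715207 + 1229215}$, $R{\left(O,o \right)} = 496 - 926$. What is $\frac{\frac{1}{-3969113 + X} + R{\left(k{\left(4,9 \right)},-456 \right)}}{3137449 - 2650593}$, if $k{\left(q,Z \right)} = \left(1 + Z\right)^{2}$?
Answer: $- \frac{2121444381738851}{2401948663513232516} \approx -0.00088322$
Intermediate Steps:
$R{\left(O,o \right)} = -430$ ($R{\left(O,o \right)} = 496 - 926 = -430$)
$X = - \frac{1}{2485992}$ ($X = \frac{1}{-2485992} = - \frac{1}{2485992} \approx -4.0225 \cdot 10^{-7}$)
$\frac{\frac{1}{-3969113 + X} + R{\left(k{\left(4,9 \right)},-456 \right)}}{3137449 - 2650593} = \frac{\frac{1}{-3969113 - \frac{1}{2485992}} - 430}{3137449 - 2650593} = \frac{\frac{1}{- \frac{9867183165097}{2485992}} - 430}{486856} = \left(- \frac{2485992}{9867183165097} - 430\right) \frac{1}{486856} = \left(- \frac{4242888763477702}{9867183165097}\right) \frac{1}{486856} = - \frac{2121444381738851}{2401948663513232516}$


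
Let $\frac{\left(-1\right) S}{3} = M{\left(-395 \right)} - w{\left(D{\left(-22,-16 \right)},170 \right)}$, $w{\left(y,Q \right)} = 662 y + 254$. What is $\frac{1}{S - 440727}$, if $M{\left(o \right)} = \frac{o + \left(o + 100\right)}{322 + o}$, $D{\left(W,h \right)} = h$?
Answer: $- \frac{73}{34439163} \approx -2.1197 \cdot 10^{-6}$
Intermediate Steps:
$w{\left(y,Q \right)} = 254 + 662 y$
$M{\left(o \right)} = \frac{100 + 2 o}{322 + o}$ ($M{\left(o \right)} = \frac{o + \left(100 + o\right)}{322 + o} = \frac{100 + 2 o}{322 + o}$)
$S = - \frac{2266092}{73}$ ($S = - 3 \left(\frac{2 \left(50 - 395\right)}{322 - 395} - \left(254 + 662 \left(-16\right)\right)\right) = - 3 \left(2 \frac{1}{-73} \left(-345\right) - \left(254 - 10592\right)\right) = - 3 \left(2 \left(- \frac{1}{73}\right) \left(-345\right) - -10338\right) = - 3 \left(\frac{690}{73} + 10338\right) = \left(-3\right) \frac{755364}{73} = - \frac{2266092}{73} \approx -31042.0$)
$\frac{1}{S - 440727} = \frac{1}{- \frac{2266092}{73} - 440727} = \frac{1}{- \frac{34439163}{73}} = - \frac{73}{34439163}$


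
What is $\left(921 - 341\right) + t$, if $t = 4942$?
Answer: $5522$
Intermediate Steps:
$\left(921 - 341\right) + t = \left(921 - 341\right) + 4942 = 580 + 4942 = 5522$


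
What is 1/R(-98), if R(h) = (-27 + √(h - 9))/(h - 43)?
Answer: 3807/836 + 141*I*√107/836 ≈ 4.5538 + 1.7446*I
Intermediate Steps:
R(h) = (-27 + √(-9 + h))/(-43 + h)
1/R(-98) = 1/((-27 + √(-9 - 98))/(-43 - 98)) = 1/((-27 + √(-107))/(-141)) = 1/(-(-27 + I*√107)/141) = 1/(9/47 - I*√107/141)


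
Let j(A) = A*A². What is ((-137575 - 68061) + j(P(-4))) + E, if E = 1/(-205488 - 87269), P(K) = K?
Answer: -60220114901/292757 ≈ -2.0570e+5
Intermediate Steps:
j(A) = A³
E = -1/292757 (E = 1/(-292757) = -1/292757 ≈ -3.4158e-6)
((-137575 - 68061) + j(P(-4))) + E = ((-137575 - 68061) + (-4)³) - 1/292757 = (-205636 - 64) - 1/292757 = -205700 - 1/292757 = -60220114901/292757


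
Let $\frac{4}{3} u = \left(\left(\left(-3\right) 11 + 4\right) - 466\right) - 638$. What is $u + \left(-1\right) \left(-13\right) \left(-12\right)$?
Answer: $- \frac{4023}{4} \approx -1005.8$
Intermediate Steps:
$u = - \frac{3399}{4}$ ($u = \frac{3 \left(\left(\left(\left(-3\right) 11 + 4\right) - 466\right) - 638\right)}{4} = \frac{3 \left(\left(\left(-33 + 4\right) - 466\right) - 638\right)}{4} = \frac{3 \left(\left(-29 - 466\right) - 638\right)}{4} = \frac{3 \left(-495 - 638\right)}{4} = \frac{3}{4} \left(-1133\right) = - \frac{3399}{4} \approx -849.75$)
$u + \left(-1\right) \left(-13\right) \left(-12\right) = - \frac{3399}{4} + \left(-1\right) \left(-13\right) \left(-12\right) = - \frac{3399}{4} + 13 \left(-12\right) = - \frac{3399}{4} - 156 = - \frac{4023}{4}$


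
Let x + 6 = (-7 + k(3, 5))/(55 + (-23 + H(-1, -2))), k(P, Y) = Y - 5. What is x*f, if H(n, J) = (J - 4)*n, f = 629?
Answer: -147815/38 ≈ -3889.9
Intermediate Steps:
k(P, Y) = -5 + Y
H(n, J) = n*(-4 + J) (H(n, J) = (-4 + J)*n = n*(-4 + J))
x = -235/38 (x = -6 + (-7 + (-5 + 5))/(55 + (-23 - (-4 - 2))) = -6 + (-7 + 0)/(55 + (-23 - 1*(-6))) = -6 - 7/(55 + (-23 + 6)) = -6 - 7/(55 - 17) = -6 - 7/38 = -235/38 ≈ -6.1842)
x*f = -235/38*629 = -147815/38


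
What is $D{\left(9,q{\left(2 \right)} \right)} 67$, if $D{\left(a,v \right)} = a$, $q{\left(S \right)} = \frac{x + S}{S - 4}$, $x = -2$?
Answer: $603$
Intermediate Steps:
$q{\left(S \right)} = \frac{-2 + S}{-4 + S}$ ($q{\left(S \right)} = \frac{-2 + S}{S - 4} = \frac{-2 + S}{-4 + S}$)
$D{\left(9,q{\left(2 \right)} \right)} 67 = 9 \cdot 67 = 603$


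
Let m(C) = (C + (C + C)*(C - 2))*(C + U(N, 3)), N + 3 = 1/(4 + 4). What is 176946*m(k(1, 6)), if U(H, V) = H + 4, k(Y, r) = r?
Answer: 136159947/2 ≈ 6.8080e+7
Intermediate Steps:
N = -23/8 (N = -3 + 1/(4 + 4) = -3 + 1/8 = -3 + ⅛ = -23/8 ≈ -2.8750)
U(H, V) = 4 + H
m(C) = (9/8 + C)*(C + 2*C*(-2 + C)) (m(C) = (C + (C + C)*(C - 2))*(C + (4 - 23/8)) = (C + (2*C)*(-2 + C))*(C + 9/8) = (C + 2*C*(-2 + C))*(9/8 + C) = (9/8 + C)*(C + 2*C*(-2 + C)))
176946*m(k(1, 6)) = 176946*((⅛)*6*(-27 - 6*6 + 16*6²)) = 176946*((⅛)*6*(-27 - 36 + 16*36)) = 176946*((⅛)*6*(-27 - 36 + 576)) = 176946*((⅛)*6*513) = 176946*(1539/4) = 136159947/2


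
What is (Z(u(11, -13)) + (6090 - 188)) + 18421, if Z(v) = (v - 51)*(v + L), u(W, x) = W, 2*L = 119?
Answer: 21503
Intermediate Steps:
L = 119/2 (L = (½)*119 = 119/2 ≈ 59.500)
Z(v) = (-51 + v)*(119/2 + v) (Z(v) = (v - 51)*(v + 119/2) = (-51 + v)*(119/2 + v))
(Z(u(11, -13)) + (6090 - 188)) + 18421 = ((-6069/2 + 11² + (17/2)*11) + (6090 - 188)) + 18421 = ((-6069/2 + 121 + 187/2) + 5902) + 18421 = (-2820 + 5902) + 18421 = 3082 + 18421 = 21503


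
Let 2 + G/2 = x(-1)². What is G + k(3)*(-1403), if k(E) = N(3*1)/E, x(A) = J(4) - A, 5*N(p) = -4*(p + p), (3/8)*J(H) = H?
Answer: 113086/45 ≈ 2513.0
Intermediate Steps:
J(H) = 8*H/3
N(p) = -8*p/5 (N(p) = (-4*(p + p))/5 = (-8*p)/5 = -8*p/5)
x(A) = 32/3 - A (x(A) = (8/3)*4 - A = 32/3 - A)
G = 2414/9 (G = -4 + 2*(32/3 - 1*(-1))² = -4 + 2*(32/3 + 1)² = -4 + 2*(35/3)² = -4 + 2*(1225/9) = -4 + 2450/9 = 2414/9 ≈ 268.22)
k(E) = -24/(5*E) (k(E) = (-24/5)/E = (-8/5*3)/E = -24/(5*E))
G + k(3)*(-1403) = 2414/9 - 24/5/3*(-1403) = 2414/9 - 24/5*⅓*(-1403) = 2414/9 - 8/5*(-1403) = 2414/9 + 11224/5 = 113086/45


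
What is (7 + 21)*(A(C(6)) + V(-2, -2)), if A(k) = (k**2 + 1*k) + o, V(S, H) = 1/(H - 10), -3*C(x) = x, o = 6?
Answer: 665/3 ≈ 221.67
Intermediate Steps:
C(x) = -x/3
V(S, H) = 1/(-10 + H)
A(k) = 6 + k + k**2 (A(k) = (k**2 + 1*k) + 6 = (k**2 + k) + 6 = (k + k**2) + 6 = 6 + k + k**2)
(7 + 21)*(A(C(6)) + V(-2, -2)) = (7 + 21)*((6 - 1/3*6 + (-1/3*6)**2) + 1/(-10 - 2)) = 28*((6 - 2 + (-2)**2) + 1/(-12)) = 28*((6 - 2 + 4) - 1/12) = 28*(8 - 1/12) = 28*(95/12) = 665/3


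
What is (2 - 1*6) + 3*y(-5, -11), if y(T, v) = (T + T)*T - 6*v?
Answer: 344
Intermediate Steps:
y(T, v) = -6*v + 2*T**2 (y(T, v) = (2*T)*T - 6*v = 2*T**2 - 6*v = -6*v + 2*T**2)
(2 - 1*6) + 3*y(-5, -11) = (2 - 1*6) + 3*(-6*(-11) + 2*(-5)**2) = (2 - 6) + 3*(66 + 2*25) = -4 + 3*(66 + 50) = -4 + 3*116 = -4 + 348 = 344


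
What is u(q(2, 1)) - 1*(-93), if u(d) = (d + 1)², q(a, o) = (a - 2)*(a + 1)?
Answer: 94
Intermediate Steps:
q(a, o) = (1 + a)*(-2 + a) (q(a, o) = (-2 + a)*(1 + a) = (1 + a)*(-2 + a))
u(d) = (1 + d)²
u(q(2, 1)) - 1*(-93) = (1 + (-2 + 2² - 1*2))² - 1*(-93) = (1 + (-2 + 4 - 2))² + 93 = (1 + 0)² + 93 = 1² + 93 = 1 + 93 = 94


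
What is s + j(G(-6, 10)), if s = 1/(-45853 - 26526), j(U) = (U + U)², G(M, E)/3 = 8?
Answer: 166761215/72379 ≈ 2304.0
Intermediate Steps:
G(M, E) = 24 (G(M, E) = 3*8 = 24)
j(U) = 4*U² (j(U) = (2*U)² = 4*U²)
s = -1/72379 (s = 1/(-72379) = -1/72379 ≈ -1.3816e-5)
s + j(G(-6, 10)) = -1/72379 + 4*24² = -1/72379 + 4*576 = -1/72379 + 2304 = 166761215/72379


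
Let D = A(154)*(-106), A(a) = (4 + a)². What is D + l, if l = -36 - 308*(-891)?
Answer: -2371792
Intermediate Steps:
D = -2646184 (D = (4 + 154)²*(-106) = 158²*(-106) = 24964*(-106) = -2646184)
l = 274392 (l = -36 + 274428 = 274392)
D + l = -2646184 + 274392 = -2371792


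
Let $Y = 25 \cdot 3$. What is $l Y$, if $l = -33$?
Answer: $-2475$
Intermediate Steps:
$Y = 75$
$l Y = \left(-33\right) 75 = -2475$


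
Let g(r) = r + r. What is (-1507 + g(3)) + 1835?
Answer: 334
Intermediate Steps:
g(r) = 2*r
(-1507 + g(3)) + 1835 = (-1507 + 2*3) + 1835 = (-1507 + 6) + 1835 = -1501 + 1835 = 334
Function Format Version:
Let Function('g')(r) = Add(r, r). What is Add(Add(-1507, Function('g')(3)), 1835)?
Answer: 334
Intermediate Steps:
Function('g')(r) = Mul(2, r)
Add(Add(-1507, Function('g')(3)), 1835) = Add(Add(-1507, Mul(2, 3)), 1835) = Add(Add(-1507, 6), 1835) = Add(-1501, 1835) = 334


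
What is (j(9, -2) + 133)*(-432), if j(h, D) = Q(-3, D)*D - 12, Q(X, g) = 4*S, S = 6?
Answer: -31536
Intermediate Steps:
Q(X, g) = 24 (Q(X, g) = 4*6 = 24)
j(h, D) = -12 + 24*D (j(h, D) = 24*D - 12 = -12 + 24*D)
(j(9, -2) + 133)*(-432) = ((-12 + 24*(-2)) + 133)*(-432) = ((-12 - 48) + 133)*(-432) = (-60 + 133)*(-432) = 73*(-432) = -31536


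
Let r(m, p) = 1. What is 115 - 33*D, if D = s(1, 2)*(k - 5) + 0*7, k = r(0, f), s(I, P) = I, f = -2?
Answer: 247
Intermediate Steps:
k = 1
D = -4 (D = 1*(1 - 5) + 0*7 = 1*(-4) + 0 = -4 + 0 = -4)
115 - 33*D = 115 - 33*(-4) = 115 + 132 = 247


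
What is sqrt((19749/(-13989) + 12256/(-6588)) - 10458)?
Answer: I*sqrt(68558296561885659)/2559987 ≈ 102.28*I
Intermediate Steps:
sqrt((19749/(-13989) + 12256/(-6588)) - 10458) = sqrt((19749*(-1/13989) + 12256*(-1/6588)) - 10458) = sqrt((-6583/4663 - 3064/1647) - 10458) = sqrt(-25129633/7679961 - 10458) = sqrt(-80342161771/7679961) = I*sqrt(68558296561885659)/2559987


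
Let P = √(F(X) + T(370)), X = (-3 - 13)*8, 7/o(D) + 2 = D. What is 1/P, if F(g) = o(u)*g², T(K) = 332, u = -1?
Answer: -I*√85269/56846 ≈ -0.0051368*I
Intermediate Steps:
o(D) = 7/(-2 + D)
X = -128 (X = -16*8 = -128)
F(g) = -7*g²/3 (F(g) = (7/(-2 - 1))*g² = (7/(-3))*g² = (7*(-⅓))*g² = -7*g²/3)
P = 2*I*√85269/3 (P = √(-7/3*(-128)² + 332) = √(-7/3*16384 + 332) = √(-114688/3 + 332) = √(-113692/3) = 2*I*√85269/3 ≈ 194.67*I)
1/P = 1/(2*I*√85269/3) = -I*√85269/56846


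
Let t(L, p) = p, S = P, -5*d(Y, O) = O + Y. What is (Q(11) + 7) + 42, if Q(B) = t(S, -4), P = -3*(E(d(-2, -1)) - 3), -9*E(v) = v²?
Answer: 45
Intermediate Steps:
d(Y, O) = -O/5 - Y/5 (d(Y, O) = -(O + Y)/5 = -O/5 - Y/5)
E(v) = -v²/9
P = 228/25 (P = -3*(-(-⅕*(-1) - ⅕*(-2))²/9 - 3) = -3*(-(⅕ + ⅖)²/9 - 3) = -3*(-(⅗)²/9 - 3) = -3*(-⅑*9/25 - 3) = -3*(-1/25 - 3) = -3*(-76/25) = 228/25 ≈ 9.1200)
S = 228/25 ≈ 9.1200
Q(B) = -4
(Q(11) + 7) + 42 = (-4 + 7) + 42 = 3 + 42 = 45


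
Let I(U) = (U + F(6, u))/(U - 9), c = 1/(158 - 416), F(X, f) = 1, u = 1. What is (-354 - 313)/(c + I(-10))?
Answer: -3269634/2303 ≈ -1419.7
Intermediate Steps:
c = -1/258 (c = 1/(-258) = -1/258 ≈ -0.0038760)
I(U) = (1 + U)/(-9 + U) (I(U) = (U + 1)/(U - 9) = (1 + U)/(-9 + U))
(-354 - 313)/(c + I(-10)) = (-354 - 313)/(-1/258 + (1 - 10)/(-9 - 10)) = -667/(-1/258 - 9/(-19)) = -667/(-1/258 - 1/19*(-9)) = -667/(-1/258 + 9/19) = -667/2303/4902 = -667*4902/2303 = -3269634/2303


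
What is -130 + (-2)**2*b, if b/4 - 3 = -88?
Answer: -1490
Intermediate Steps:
b = -340 (b = 12 + 4*(-88) = 12 - 352 = -340)
-130 + (-2)**2*b = -130 + (-2)**2*(-340) = -130 + 4*(-340) = -130 - 1360 = -1490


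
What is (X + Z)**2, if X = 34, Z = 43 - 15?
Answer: 3844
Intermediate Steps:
Z = 28
(X + Z)**2 = (34 + 28)**2 = 62**2 = 3844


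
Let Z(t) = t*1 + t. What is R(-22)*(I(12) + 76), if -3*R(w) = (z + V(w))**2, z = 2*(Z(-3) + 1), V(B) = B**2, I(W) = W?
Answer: -6590496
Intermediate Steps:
Z(t) = 2*t (Z(t) = t + t = 2*t)
z = -10 (z = 2*(2*(-3) + 1) = 2*(-6 + 1) = 2*(-5) = -10)
R(w) = -(-10 + w**2)**2/3
R(-22)*(I(12) + 76) = (-(-10 + (-22)**2)**2/3)*(12 + 76) = -(-10 + 484)**2/3*88 = -1/3*474**2*88 = -1/3*224676*88 = -74892*88 = -6590496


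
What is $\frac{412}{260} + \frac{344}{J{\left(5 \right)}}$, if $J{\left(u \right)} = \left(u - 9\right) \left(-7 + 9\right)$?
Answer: $- \frac{2692}{65} \approx -41.415$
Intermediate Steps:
$J{\left(u \right)} = -18 + 2 u$ ($J{\left(u \right)} = \left(-9 + u\right) 2 = -18 + 2 u$)
$\frac{412}{260} + \frac{344}{J{\left(5 \right)}} = \frac{412}{260} + \frac{344}{-18 + 2 \cdot 5} = 412 \cdot \frac{1}{260} + \frac{344}{-18 + 10} = \frac{103}{65} + \frac{344}{-8} = \frac{103}{65} + 344 \left(- \frac{1}{8}\right) = \frac{103}{65} - 43 = - \frac{2692}{65}$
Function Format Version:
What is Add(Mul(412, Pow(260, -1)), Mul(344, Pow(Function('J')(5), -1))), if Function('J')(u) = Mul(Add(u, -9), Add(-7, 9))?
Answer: Rational(-2692, 65) ≈ -41.415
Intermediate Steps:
Function('J')(u) = Add(-18, Mul(2, u)) (Function('J')(u) = Mul(Add(-9, u), 2) = Add(-18, Mul(2, u)))
Add(Mul(412, Pow(260, -1)), Mul(344, Pow(Function('J')(5), -1))) = Add(Mul(412, Pow(260, -1)), Mul(344, Pow(Add(-18, Mul(2, 5)), -1))) = Add(Mul(412, Rational(1, 260)), Mul(344, Pow(Add(-18, 10), -1))) = Add(Rational(103, 65), Mul(344, Pow(-8, -1))) = Add(Rational(103, 65), Mul(344, Rational(-1, 8))) = Add(Rational(103, 65), -43) = Rational(-2692, 65)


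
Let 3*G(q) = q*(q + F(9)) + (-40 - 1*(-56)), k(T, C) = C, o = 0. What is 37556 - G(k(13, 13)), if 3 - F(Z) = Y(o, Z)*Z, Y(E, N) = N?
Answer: 113497/3 ≈ 37832.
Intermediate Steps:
F(Z) = 3 - Z**2 (F(Z) = 3 - Z*Z = 3 - Z**2)
G(q) = 16/3 + q*(-78 + q)/3 (G(q) = (q*(q + (3 - 1*9**2)) + (-40 - 1*(-56)))/3 = (q*(q + (3 - 1*81)) + (-40 + 56))/3 = (q*(q + (3 - 81)) + 16)/3 = (q*(q - 78) + 16)/3 = (q*(-78 + q) + 16)/3 = (16 + q*(-78 + q))/3 = 16/3 + q*(-78 + q)/3)
37556 - G(k(13, 13)) = 37556 - (16/3 - 26*13 + (1/3)*13**2) = 37556 - (16/3 - 338 + (1/3)*169) = 37556 - (16/3 - 338 + 169/3) = 37556 - 1*(-829/3) = 37556 + 829/3 = 113497/3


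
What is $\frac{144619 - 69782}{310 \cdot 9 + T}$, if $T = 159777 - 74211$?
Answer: $\frac{74837}{88356} \approx 0.84699$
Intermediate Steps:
$T = 85566$ ($T = 159777 - 74211 = 85566$)
$\frac{144619 - 69782}{310 \cdot 9 + T} = \frac{144619 - 69782}{310 \cdot 9 + 85566} = \frac{74837}{2790 + 85566} = \frac{74837}{88356}$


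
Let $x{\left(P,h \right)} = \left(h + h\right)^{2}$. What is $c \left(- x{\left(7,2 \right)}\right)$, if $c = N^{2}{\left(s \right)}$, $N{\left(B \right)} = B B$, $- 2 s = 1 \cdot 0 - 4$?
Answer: $-256$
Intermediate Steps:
$x{\left(P,h \right)} = 4 h^{2}$ ($x{\left(P,h \right)} = \left(2 h\right)^{2} = 4 h^{2}$)
$s = 2$ ($s = - \frac{1 \cdot 0 - 4}{2} = - \frac{0 - 4}{2} = \left(- \frac{1}{2}\right) \left(-4\right) = 2$)
$N{\left(B \right)} = B^{2}$
$c = 16$ ($c = \left(2^{2}\right)^{2} = 4^{2} = 16$)
$c \left(- x{\left(7,2 \right)}\right) = 16 \left(- 4 \cdot 2^{2}\right) = 16 \left(- 4 \cdot 4\right) = 16 \left(\left(-1\right) 16\right) = 16 \left(-16\right) = -256$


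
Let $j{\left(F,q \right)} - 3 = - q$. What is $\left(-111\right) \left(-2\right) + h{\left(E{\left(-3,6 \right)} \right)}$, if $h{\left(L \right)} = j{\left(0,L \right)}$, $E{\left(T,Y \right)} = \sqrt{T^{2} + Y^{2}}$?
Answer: $225 - 3 \sqrt{5} \approx 218.29$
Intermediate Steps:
$j{\left(F,q \right)} = 3 - q$
$h{\left(L \right)} = 3 - L$
$\left(-111\right) \left(-2\right) + h{\left(E{\left(-3,6 \right)} \right)} = \left(-111\right) \left(-2\right) + \left(3 - \sqrt{\left(-3\right)^{2} + 6^{2}}\right) = 222 + \left(3 - \sqrt{9 + 36}\right) = 222 + \left(3 - \sqrt{45}\right) = 222 + \left(3 - 3 \sqrt{5}\right) = 225 - 3 \sqrt{5}$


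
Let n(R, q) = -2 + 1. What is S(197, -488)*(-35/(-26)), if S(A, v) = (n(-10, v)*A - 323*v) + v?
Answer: 5492865/26 ≈ 2.1126e+5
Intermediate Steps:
n(R, q) = -1
S(A, v) = -A - 322*v (S(A, v) = (-A - 323*v) + v = -A - 322*v)
S(197, -488)*(-35/(-26)) = (-1*197 - 322*(-488))*(-35/(-26)) = (-197 + 157136)*(-35*(-1/26)) = 156939*(35/26) = 5492865/26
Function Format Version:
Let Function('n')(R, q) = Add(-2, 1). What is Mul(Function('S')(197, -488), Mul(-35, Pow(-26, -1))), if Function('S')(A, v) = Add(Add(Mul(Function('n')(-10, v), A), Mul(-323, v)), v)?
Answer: Rational(5492865, 26) ≈ 2.1126e+5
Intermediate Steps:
Function('n')(R, q) = -1
Function('S')(A, v) = Add(Mul(-1, A), Mul(-322, v)) (Function('S')(A, v) = Add(Add(Mul(-1, A), Mul(-323, v)), v) = Add(Mul(-1, A), Mul(-322, v)))
Mul(Function('S')(197, -488), Mul(-35, Pow(-26, -1))) = Mul(Add(Mul(-1, 197), Mul(-322, -488)), Mul(-35, Pow(-26, -1))) = Mul(Add(-197, 157136), Mul(-35, Rational(-1, 26))) = Mul(156939, Rational(35, 26)) = Rational(5492865, 26)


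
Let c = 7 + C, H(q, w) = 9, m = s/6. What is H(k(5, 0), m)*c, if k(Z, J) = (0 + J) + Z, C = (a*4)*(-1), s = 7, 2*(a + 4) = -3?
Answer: 261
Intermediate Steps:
a = -11/2 (a = -4 + (½)*(-3) = -4 - 3/2 = -11/2 ≈ -5.5000)
C = 22 (C = -11/2*4*(-1) = -22*(-1) = 22)
m = 7/6 ≈ 1.1667
k(Z, J) = J + Z
c = 29 (c = 7 + 22 = 29)
H(k(5, 0), m)*c = 9*29 = 261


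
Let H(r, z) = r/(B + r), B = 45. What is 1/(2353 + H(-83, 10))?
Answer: 38/89497 ≈ 0.00042460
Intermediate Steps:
H(r, z) = r/(45 + r)
1/(2353 + H(-83, 10)) = 1/(2353 - 83/(45 - 83)) = 1/(2353 - 83/(-38)) = 1/(2353 - 83*(-1/38)) = 1/(2353 + 83/38) = 1/(89497/38) = 38/89497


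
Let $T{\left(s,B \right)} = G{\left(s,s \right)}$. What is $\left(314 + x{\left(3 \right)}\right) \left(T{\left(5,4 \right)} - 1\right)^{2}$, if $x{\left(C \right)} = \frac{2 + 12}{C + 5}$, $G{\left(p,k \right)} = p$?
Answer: $5052$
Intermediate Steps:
$T{\left(s,B \right)} = s$
$x{\left(C \right)} = \frac{14}{5 + C}$
$\left(314 + x{\left(3 \right)}\right) \left(T{\left(5,4 \right)} - 1\right)^{2} = \left(314 + \frac{14}{5 + 3}\right) \left(5 - 1\right)^{2} = \left(314 + \frac{14}{8}\right) 4^{2} = \left(314 + 14 \cdot \frac{1}{8}\right) 16 = \left(314 + \frac{7}{4}\right) 16 = \frac{1263}{4} \cdot 16 = 5052$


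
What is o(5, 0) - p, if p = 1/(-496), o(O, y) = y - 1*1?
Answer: -495/496 ≈ -0.99798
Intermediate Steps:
o(O, y) = -1 + y (o(O, y) = y - 1 = -1 + y)
p = -1/496 ≈ -0.0020161
o(5, 0) - p = (-1 + 0) - 1*(-1/496) = -1 + 1/496 = -495/496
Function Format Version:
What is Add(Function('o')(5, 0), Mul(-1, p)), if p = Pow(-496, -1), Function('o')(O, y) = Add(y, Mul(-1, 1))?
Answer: Rational(-495, 496) ≈ -0.99798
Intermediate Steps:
Function('o')(O, y) = Add(-1, y) (Function('o')(O, y) = Add(y, -1) = Add(-1, y))
p = Rational(-1, 496) ≈ -0.0020161
Add(Function('o')(5, 0), Mul(-1, p)) = Add(Add(-1, 0), Mul(-1, Rational(-1, 496))) = Add(-1, Rational(1, 496)) = Rational(-495, 496)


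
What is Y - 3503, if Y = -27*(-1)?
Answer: -3476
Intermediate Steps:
Y = 27
Y - 3503 = 27 - 3503 = -3476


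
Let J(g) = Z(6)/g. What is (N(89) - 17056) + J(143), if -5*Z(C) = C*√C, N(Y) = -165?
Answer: -17221 - 6*√6/715 ≈ -17221.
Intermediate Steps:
Z(C) = -C^(3/2)/5 (Z(C) = -C*√C/5 = -C^(3/2)/5)
J(g) = -6*√6/(5*g) (J(g) = (-6*√6/5)/g = -6*√6/(5*g))
(N(89) - 17056) + J(143) = (-165 - 17056) - 6/5*√6/143 = -17221 - 6/5*√6*1/143 = -17221 - 6*√6/715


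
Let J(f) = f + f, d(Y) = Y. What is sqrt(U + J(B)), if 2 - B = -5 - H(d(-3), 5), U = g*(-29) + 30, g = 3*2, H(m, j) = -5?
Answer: 2*I*sqrt(35) ≈ 11.832*I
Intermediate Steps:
g = 6
U = -144 (U = 6*(-29) + 30 = -174 + 30 = -144)
B = 2 (B = 2 - (-5 - 1*(-5)) = 2 - (-5 + 5) = 2 - 1*0 = 2 + 0 = 2)
J(f) = 2*f
sqrt(U + J(B)) = sqrt(-144 + 2*2) = sqrt(-144 + 4) = sqrt(-140) = 2*I*sqrt(35)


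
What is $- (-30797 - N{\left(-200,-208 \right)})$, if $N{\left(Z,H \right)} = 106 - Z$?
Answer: $31103$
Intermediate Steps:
$- (-30797 - N{\left(-200,-208 \right)}) = - (-30797 - \left(106 - -200\right)) = - (-30797 - \left(106 + 200\right)) = - (-30797 - 306) = \left(-1\right) \left(-31103\right) = 31103$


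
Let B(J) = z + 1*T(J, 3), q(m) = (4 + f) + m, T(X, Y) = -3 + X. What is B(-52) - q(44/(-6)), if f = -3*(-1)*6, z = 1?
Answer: -206/3 ≈ -68.667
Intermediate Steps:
f = 18 (f = 3*6 = 18)
q(m) = 22 + m (q(m) = (4 + 18) + m = 22 + m)
B(J) = -2 + J (B(J) = 1 + 1*(-3 + J) = 1 + (-3 + J) = -2 + J)
B(-52) - q(44/(-6)) = (-2 - 52) - (22 + 44/(-6)) = -54 - (22 + 44*(-⅙)) = -54 - (22 - 22/3) = -54 - 1*44/3 = -54 - 44/3 = -206/3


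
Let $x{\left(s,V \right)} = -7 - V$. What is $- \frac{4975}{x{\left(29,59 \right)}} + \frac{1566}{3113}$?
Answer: $\frac{1417321}{18678} \approx 75.882$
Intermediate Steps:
$- \frac{4975}{x{\left(29,59 \right)}} + \frac{1566}{3113} = - \frac{4975}{-7 - 59} + \frac{1566}{3113} = - \frac{4975}{-7 - 59} + 1566 \cdot \frac{1}{3113} = - \frac{4975}{-66} + \frac{1566}{3113} = \left(-4975\right) \left(- \frac{1}{66}\right) + \frac{1566}{3113} = \frac{4975}{66} + \frac{1566}{3113} = \frac{1417321}{18678}$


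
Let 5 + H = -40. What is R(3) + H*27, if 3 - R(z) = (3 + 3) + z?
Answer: -1221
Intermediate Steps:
H = -45 (H = -5 - 40 = -45)
R(z) = -3 - z (R(z) = 3 - ((3 + 3) + z) = 3 - (6 + z) = 3 + (-6 - z) = -3 - z)
R(3) + H*27 = (-3 - 1*3) - 45*27 = (-3 - 3) - 1215 = -6 - 1215 = -1221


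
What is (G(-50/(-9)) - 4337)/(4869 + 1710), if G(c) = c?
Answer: -38983/59211 ≈ -0.65837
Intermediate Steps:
(G(-50/(-9)) - 4337)/(4869 + 1710) = (-50/(-9) - 4337)/(4869 + 1710) = (-50*(-1/9) - 4337)/6579 = (50/9 - 4337)*(1/6579) = -38983/9*1/6579 = -38983/59211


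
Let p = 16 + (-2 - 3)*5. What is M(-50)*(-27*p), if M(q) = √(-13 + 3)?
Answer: 243*I*√10 ≈ 768.43*I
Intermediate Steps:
M(q) = I*√10 (M(q) = √(-10) = I*√10)
p = -9 (p = 16 - 5*5 = 16 - 25 = -9)
M(-50)*(-27*p) = (I*√10)*(-27*(-9)) = (I*√10)*243 = 243*I*√10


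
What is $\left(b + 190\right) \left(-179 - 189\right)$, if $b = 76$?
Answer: $-97888$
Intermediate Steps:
$\left(b + 190\right) \left(-179 - 189\right) = \left(76 + 190\right) \left(-179 - 189\right) = 266 \left(-368\right) = -97888$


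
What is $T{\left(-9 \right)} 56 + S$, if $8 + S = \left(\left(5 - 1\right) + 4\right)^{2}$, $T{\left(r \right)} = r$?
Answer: $-448$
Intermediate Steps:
$S = 56$ ($S = -8 + \left(\left(5 - 1\right) + 4\right)^{2} = -8 + \left(4 + 4\right)^{2} = -8 + 8^{2} = -8 + 64 = 56$)
$T{\left(-9 \right)} 56 + S = \left(-9\right) 56 + 56 = -504 + 56 = -448$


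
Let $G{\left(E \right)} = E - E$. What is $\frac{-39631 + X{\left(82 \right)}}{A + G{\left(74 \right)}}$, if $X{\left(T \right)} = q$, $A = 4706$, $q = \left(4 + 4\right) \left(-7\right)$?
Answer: $- \frac{39687}{4706} \approx -8.4333$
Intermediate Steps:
$G{\left(E \right)} = 0$
$q = -56$ ($q = 8 \left(-7\right) = -56$)
$X{\left(T \right)} = -56$
$\frac{-39631 + X{\left(82 \right)}}{A + G{\left(74 \right)}} = \frac{-39631 - 56}{4706 + 0} = - \frac{39687}{4706}$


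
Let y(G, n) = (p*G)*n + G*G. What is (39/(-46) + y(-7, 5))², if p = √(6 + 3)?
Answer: 6838225/2116 ≈ 3231.7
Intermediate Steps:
p = 3 (p = √9 = 3)
y(G, n) = G² + 3*G*n (y(G, n) = (3*G)*n + G*G = 3*G*n + G² = G² + 3*G*n)
(39/(-46) + y(-7, 5))² = (39/(-46) - 7*(-7 + 3*5))² = (39*(-1/46) - 7*(-7 + 15))² = (-39/46 - 7*8)² = (-39/46 - 56)² = (-2615/46)² = 6838225/2116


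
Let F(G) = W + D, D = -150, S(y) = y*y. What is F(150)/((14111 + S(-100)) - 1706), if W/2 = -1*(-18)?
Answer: -114/22405 ≈ -0.0050882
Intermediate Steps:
S(y) = y**2
W = 36 (W = 2*(-1*(-18)) = 2*18 = 36)
F(G) = -114 (F(G) = 36 - 150 = -114)
F(150)/((14111 + S(-100)) - 1706) = -114/((14111 + (-100)**2) - 1706) = -114/((14111 + 10000) - 1706) = -114/(24111 - 1706) = -114/22405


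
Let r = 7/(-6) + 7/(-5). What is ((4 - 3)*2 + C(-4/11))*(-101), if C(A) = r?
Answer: 1717/30 ≈ 57.233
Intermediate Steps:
r = -77/30 (r = 7*(-1/6) + 7*(-1/5) = -7/6 - 7/5 = -77/30 ≈ -2.5667)
C(A) = -77/30
((4 - 3)*2 + C(-4/11))*(-101) = ((4 - 3)*2 - 77/30)*(-101) = (1*2 - 77/30)*(-101) = (2 - 77/30)*(-101) = -17/30*(-101) = 1717/30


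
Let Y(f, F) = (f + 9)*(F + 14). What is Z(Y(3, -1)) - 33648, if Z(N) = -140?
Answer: -33788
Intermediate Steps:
Y(f, F) = (9 + f)*(14 + F)
Z(Y(3, -1)) - 33648 = -140 - 33648 = -33788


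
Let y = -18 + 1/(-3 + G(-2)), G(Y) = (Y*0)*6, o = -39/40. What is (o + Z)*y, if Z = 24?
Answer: -3377/8 ≈ -422.13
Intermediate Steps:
o = -39/40 (o = -39*1/40 = -39/40 ≈ -0.97500)
G(Y) = 0 (G(Y) = 0*6 = 0)
y = -55/3 (y = -18 + 1/(-3 + 0) = -18 + 1/(-3) = -18 - 1/3 = -55/3 ≈ -18.333)
(o + Z)*y = (-39/40 + 24)*(-55/3) = (921/40)*(-55/3) = -3377/8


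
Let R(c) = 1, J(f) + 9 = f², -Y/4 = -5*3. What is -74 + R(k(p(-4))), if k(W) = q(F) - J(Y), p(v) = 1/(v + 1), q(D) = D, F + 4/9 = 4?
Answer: -73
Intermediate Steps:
F = 32/9 (F = -4/9 + 4 = 32/9 ≈ 3.5556)
Y = 60 (Y = -(-20)*3 = -4*(-15) = 60)
J(f) = -9 + f²
p(v) = 1/(1 + v)
k(W) = -32287/9 (k(W) = 32/9 - (-9 + 60²) = 32/9 - (-9 + 3600) = 32/9 - 1*3591 = 32/9 - 3591 = -32287/9)
-74 + R(k(p(-4))) = -74 + 1 = -73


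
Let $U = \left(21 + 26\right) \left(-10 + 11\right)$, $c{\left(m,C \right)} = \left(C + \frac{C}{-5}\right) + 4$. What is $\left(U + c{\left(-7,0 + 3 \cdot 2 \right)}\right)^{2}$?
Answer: $\frac{77841}{25} \approx 3113.6$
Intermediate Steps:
$c{\left(m,C \right)} = 4 + \frac{4 C}{5}$ ($c{\left(m,C \right)} = \left(C + C \left(- \frac{1}{5}\right)\right) + 4 = \left(C - \frac{C}{5}\right) + 4 = \frac{4 C}{5} + 4 = 4 + \frac{4 C}{5}$)
$U = 47$ ($U = 47 \cdot 1 = 47$)
$\left(U + c{\left(-7,0 + 3 \cdot 2 \right)}\right)^{2} = \left(47 + \left(4 + \frac{4 \left(0 + 3 \cdot 2\right)}{5}\right)\right)^{2} = \left(47 + \left(4 + \frac{4 \left(0 + 6\right)}{5}\right)\right)^{2} = \left(47 + \left(4 + \frac{4}{5} \cdot 6\right)\right)^{2} = \left(47 + \left(4 + \frac{24}{5}\right)\right)^{2} = \left(47 + \frac{44}{5}\right)^{2} = \left(\frac{279}{5}\right)^{2} = \frac{77841}{25}$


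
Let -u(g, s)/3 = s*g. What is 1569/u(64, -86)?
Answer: 523/5504 ≈ 0.095022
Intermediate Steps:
u(g, s) = -3*g*s (u(g, s) = -3*s*g = -3*g*s)
1569/u(64, -86) = 1569/((-3*64*(-86))) = 1569/16512 = 1569*(1/16512) = 523/5504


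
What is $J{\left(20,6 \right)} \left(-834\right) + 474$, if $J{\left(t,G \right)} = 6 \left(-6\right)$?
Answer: $30498$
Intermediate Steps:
$J{\left(t,G \right)} = -36$
$J{\left(20,6 \right)} \left(-834\right) + 474 = \left(-36\right) \left(-834\right) + 474 = 30024 + 474 = 30498$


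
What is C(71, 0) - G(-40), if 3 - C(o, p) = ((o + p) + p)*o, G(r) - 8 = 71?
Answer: -5117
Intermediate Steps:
G(r) = 79 (G(r) = 8 + 71 = 79)
C(o, p) = 3 - o*(o + 2*p) (C(o, p) = 3 - ((o + p) + p)*o = 3 - (o + 2*p)*o = 3 - o*(o + 2*p))
C(71, 0) - G(-40) = (3 - 1*71² - 2*71*0) - 1*79 = (3 - 1*5041 + 0) - 79 = (3 - 5041 + 0) - 79 = -5038 - 79 = -5117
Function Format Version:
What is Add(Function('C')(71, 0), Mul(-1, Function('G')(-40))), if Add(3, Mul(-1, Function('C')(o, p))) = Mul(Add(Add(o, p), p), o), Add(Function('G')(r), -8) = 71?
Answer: -5117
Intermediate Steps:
Function('G')(r) = 79 (Function('G')(r) = Add(8, 71) = 79)
Function('C')(o, p) = Add(3, Mul(-1, o, Add(o, Mul(2, p)))) (Function('C')(o, p) = Add(3, Mul(-1, Mul(Add(Add(o, p), p), o))) = Add(3, Mul(-1, Mul(Add(o, Mul(2, p)), o))) = Add(3, Mul(-1, Mul(o, Add(o, Mul(2, p))))) = Add(3, Mul(-1, o, Add(o, Mul(2, p)))))
Add(Function('C')(71, 0), Mul(-1, Function('G')(-40))) = Add(Add(3, Mul(-1, Pow(71, 2)), Mul(-2, 71, 0)), Mul(-1, 79)) = Add(Add(3, Mul(-1, 5041), 0), -79) = Add(Add(3, -5041, 0), -79) = Add(-5038, -79) = -5117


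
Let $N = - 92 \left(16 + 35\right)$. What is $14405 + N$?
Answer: $9713$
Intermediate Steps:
$N = -4692$ ($N = \left(-92\right) 51 = -4692$)
$14405 + N = 14405 - 4692 = 9713$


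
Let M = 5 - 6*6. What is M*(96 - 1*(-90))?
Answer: -5766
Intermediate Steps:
M = -31 (M = 5 - 36 = -31)
M*(96 - 1*(-90)) = -31*(96 - 1*(-90)) = -31*(96 + 90) = -31*186 = -5766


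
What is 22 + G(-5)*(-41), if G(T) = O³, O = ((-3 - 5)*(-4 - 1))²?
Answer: -167935999978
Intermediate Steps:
O = 1600 (O = (-8*(-5))² = 40² = 1600)
G(T) = 4096000000 (G(T) = 1600³ = 4096000000)
22 + G(-5)*(-41) = 22 + 4096000000*(-41) = 22 - 167936000000 = -167935999978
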